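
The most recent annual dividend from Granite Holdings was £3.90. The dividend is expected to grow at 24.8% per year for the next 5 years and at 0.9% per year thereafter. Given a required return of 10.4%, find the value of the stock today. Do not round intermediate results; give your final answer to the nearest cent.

£105.06

D_1 = 4.86720
D_2 = 6.07427
D_3 = 7.58068
D_4 = 9.46069
D_5 = 11.80694
Terminal value at year 5: TV = D_5×(1+g_2)/(r−g_2) = 11.91321/0.095 = 125.40218
P_0 = D_1/(1+r)^1 + D_2/(1+r)^2 + D_3/(1+r)^3 + D_4/(1+r)^4 + D_5/(1+r)^5 + TV/(1+r)^5
    = 4.40870 + 4.98374 + 5.63380 + 6.36864 + 7.19933 + 76.46448 = 105.05868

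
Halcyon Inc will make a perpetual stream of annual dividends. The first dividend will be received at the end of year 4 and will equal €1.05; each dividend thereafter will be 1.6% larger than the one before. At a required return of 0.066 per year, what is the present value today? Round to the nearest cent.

Value at end of year 3: C₁ / (r − g) = €1.05 / (0.066 − 0.016) = €21.0000
Discount to today: PV = €21.0000 / (1 + 0.066)^3 = €21.0000 / 1.211355 = €17.34

€17.34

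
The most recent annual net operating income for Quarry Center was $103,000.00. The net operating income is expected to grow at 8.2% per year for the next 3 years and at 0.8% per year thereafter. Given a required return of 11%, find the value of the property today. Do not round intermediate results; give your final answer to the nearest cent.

$1236451.47

D_1 = 111446.00000
D_2 = 120584.57200
D_3 = 130472.50690
Terminal value at year 3: TV = D_3×(1+g_2)/(r−g_2) = 131516.28696/0.102 = 1289375.36235
P_0 = D_1/(1+r)^1 + D_2/(1+r)^2 + D_3/(1+r)^3 + TV/(1+r)^3
    = 100401.80180 + 97869.14374 + 95400.37254 + 942780.15221 = 1236451.47029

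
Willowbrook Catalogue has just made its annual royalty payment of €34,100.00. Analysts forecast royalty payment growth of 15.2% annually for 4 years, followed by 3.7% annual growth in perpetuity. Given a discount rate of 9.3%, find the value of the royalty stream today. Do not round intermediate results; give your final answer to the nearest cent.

€935073.49

D_1 = 39283.20000
D_2 = 45254.24640
D_3 = 52132.89185
D_4 = 60057.09141
Terminal value at year 4: TV = D_4×(1+g_2)/(r−g_2) = 62279.20380/0.056 = 1112128.63923
P_0 = D_1/(1+r)^1 + D_2/(1+r)^2 + D_3/(1+r)^3 + D_4/(1+r)^4 + TV/(1+r)^4
    = 35940.71363 + 37880.78875 + 39925.58888 + 42080.76705 + 779245.63267 = 935073.49098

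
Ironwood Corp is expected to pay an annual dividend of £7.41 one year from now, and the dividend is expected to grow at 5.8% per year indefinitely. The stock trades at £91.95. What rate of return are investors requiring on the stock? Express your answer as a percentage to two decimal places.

P = D₁/(r − g) ⇒ r = D₁/P + g = £7.4100/£91.95 + 0.058 = 0.080587 + 0.058 = 0.138587

13.86%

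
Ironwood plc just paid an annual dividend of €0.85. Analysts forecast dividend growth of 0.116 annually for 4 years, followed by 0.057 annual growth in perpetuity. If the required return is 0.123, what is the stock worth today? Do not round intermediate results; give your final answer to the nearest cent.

D_1 = 0.94860
D_2 = 1.05864
D_3 = 1.18144
D_4 = 1.31849
Terminal value at year 4: TV = D_4×(1+g_2)/(r−g_2) = 1.39364/0.066 = 21.11576
P_0 = D_1/(1+r)^1 + D_2/(1+r)^2 + D_3/(1+r)^3 + D_4/(1+r)^4 + TV/(1+r)^4
    = 0.84470 + 0.83944 + 0.83420 + 0.82900 + 13.27663 = 16.62397

€16.62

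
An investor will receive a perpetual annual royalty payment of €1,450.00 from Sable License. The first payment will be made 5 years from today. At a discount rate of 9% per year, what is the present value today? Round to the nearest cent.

€11413.52

Value at end of year 4: C / r = €1,450.00 / 0.09 = €16,111.1111
Discount to today: PV = €16,111.1111 / (1 + 0.09)^4 = €16,111.1111 / 1.411582 = €11,413.52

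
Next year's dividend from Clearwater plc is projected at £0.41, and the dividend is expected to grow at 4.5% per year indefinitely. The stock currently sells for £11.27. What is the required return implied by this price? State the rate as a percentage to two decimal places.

P = D₁/(r − g) ⇒ r = D₁/P + g = £0.4100/£11.27 + 0.045 = 0.036380 + 0.045 = 0.081380

8.14%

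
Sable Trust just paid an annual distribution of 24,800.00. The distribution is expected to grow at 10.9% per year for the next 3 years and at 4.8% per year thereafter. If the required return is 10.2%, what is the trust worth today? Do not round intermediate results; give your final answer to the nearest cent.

D_1 = 27503.20000
D_2 = 30501.04880
D_3 = 33825.66312
Terminal value at year 3: TV = D_3×(1+g_2)/(r−g_2) = 35449.29495/0.054 = 656468.42498
P_0 = D_1/(1+r)^1 + D_2/(1+r)^2 + D_3/(1+r)^3 + TV/(1+r)^3
    = 24957.53176 + 25116.06418 + 25275.60360 + 490533.93661 = 565883.13615

565883.14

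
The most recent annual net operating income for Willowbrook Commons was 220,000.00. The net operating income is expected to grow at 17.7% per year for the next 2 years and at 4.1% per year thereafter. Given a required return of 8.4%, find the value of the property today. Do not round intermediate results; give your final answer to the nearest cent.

D_1 = 258940.00000
D_2 = 304772.38000
Terminal value at year 2: TV = D_2×(1+g_2)/(r−g_2) = 317268.04758/0.043 = 7378326.68791
P_0 = D_1/(1+r)^1 + D_2/(1+r)^2 + TV/(1+r)^2
    = 238874.53875 + 259368.38755 + 6279127.70788 = 6777370.63417

6777370.63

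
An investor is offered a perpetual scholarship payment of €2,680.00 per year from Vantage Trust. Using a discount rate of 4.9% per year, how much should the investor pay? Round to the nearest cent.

Level perpetuity: PV = C / r = €2,680.00 / 0.049 = €54,693.88

€54693.88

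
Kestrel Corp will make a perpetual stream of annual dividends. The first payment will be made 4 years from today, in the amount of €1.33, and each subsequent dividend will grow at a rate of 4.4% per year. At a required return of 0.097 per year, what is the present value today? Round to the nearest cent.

Value at end of year 3: C₁ / (r − g) = €1.33 / (0.097 − 0.044) = €25.0943
Discount to today: PV = €25.0943 / (1 + 0.097)^3 = €25.0943 / 1.320140 = €19.01

€19.01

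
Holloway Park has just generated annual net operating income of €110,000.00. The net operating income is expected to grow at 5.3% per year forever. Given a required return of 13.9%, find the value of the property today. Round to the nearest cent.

€1346860.47

D₁ = D₀ × (1 + g) = €110,000.00 × 1.053 = €115,830.0000
Growing perpetuity: P = D₁ / (r − g) = €115,830.0000 / (0.139 − 0.053) = €1,346,860.47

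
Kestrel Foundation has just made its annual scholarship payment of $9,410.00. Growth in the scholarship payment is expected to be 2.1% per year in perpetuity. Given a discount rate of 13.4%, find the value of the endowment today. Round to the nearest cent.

$85023.10

D₁ = D₀ × (1 + g) = $9,410.00 × 1.021 = $9,607.6100
Growing perpetuity: P = D₁ / (r − g) = $9,607.6100 / (0.134 − 0.021) = $85,023.10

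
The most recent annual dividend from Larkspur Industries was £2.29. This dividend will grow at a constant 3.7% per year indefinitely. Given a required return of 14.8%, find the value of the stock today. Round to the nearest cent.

D₁ = D₀ × (1 + g) = £2.29 × 1.037 = £2.3747
Growing perpetuity: P = D₁ / (r − g) = £2.3747 / (0.148 − 0.037) = £21.39

£21.39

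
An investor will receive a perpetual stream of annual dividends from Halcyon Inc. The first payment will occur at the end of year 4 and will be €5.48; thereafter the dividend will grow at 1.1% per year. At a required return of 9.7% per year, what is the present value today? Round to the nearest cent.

€48.27

Value at end of year 3: C₁ / (r − g) = €5.48 / (0.097 − 0.011) = €63.7209
Discount to today: PV = €63.7209 / (1 + 0.097)^3 = €63.7209 / 1.320140 = €48.27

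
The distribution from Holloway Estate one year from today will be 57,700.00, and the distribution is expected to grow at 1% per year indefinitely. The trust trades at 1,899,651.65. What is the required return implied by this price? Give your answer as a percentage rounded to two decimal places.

4.04%

P = D₁/(r − g) ⇒ r = D₁/P + g = 57,700.0000/1,899,651.65 + 0.01 = 0.030374 + 0.01 = 0.040374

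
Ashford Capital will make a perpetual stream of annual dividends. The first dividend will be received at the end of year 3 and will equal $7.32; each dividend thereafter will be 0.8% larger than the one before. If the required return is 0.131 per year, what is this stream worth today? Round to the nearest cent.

$46.52

Value at end of year 2: C₁ / (r − g) = $7.32 / (0.131 − 0.008) = $59.5122
Discount to today: PV = $59.5122 / (1 + 0.131)^2 = $59.5122 / 1.279161 = $46.52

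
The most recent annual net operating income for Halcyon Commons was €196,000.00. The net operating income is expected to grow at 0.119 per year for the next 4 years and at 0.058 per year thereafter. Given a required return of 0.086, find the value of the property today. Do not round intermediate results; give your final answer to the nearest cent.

€9193439.90

D_1 = 219324.00000
D_2 = 245423.55600
D_3 = 274628.95916
D_4 = 307309.80530
Terminal value at year 4: TV = D_4×(1+g_2)/(r−g_2) = 325133.77401/0.028 = 11611920.50043
P_0 = D_1/(1+r)^1 + D_2/(1+r)^2 + D_3/(1+r)^3 + D_4/(1+r)^4 + TV/(1+r)^4
    = 201955.80110 + 208092.57959 + 214415.83477 + 220931.23307 + 8348044.44945 = 9193439.89799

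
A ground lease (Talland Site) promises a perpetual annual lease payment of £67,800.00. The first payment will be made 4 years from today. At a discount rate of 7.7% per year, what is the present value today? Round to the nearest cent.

Value at end of year 3: C / r = £67,800.00 / 0.077 = £880,519.4805
Discount to today: PV = £880,519.4805 / (1 + 0.077)^3 = £880,519.4805 / 1.249244 = £704,842.14

£704842.14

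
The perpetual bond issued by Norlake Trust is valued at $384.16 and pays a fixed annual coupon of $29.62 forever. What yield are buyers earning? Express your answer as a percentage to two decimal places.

7.71%

P = C/r ⇒ r = C/P = $29.62/$384.16 = 0.077103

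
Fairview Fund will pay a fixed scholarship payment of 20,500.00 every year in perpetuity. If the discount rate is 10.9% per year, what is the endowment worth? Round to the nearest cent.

188073.39

Level perpetuity: PV = C / r = 20,500.00 / 0.109 = 188,073.39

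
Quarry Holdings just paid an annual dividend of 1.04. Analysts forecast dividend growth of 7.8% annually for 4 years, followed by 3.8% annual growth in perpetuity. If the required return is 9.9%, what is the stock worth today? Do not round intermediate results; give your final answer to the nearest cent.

20.35

D_1 = 1.12112
D_2 = 1.20857
D_3 = 1.30284
D_4 = 1.40446
Terminal value at year 4: TV = D_4×(1+g_2)/(r−g_2) = 1.45783/0.061 = 23.89879
P_0 = D_1/(1+r)^1 + D_2/(1+r)^2 + D_3/(1+r)^3 + D_4/(1+r)^4 + TV/(1+r)^4
    = 1.02013 + 1.00063 + 0.98151 + 0.96276 + 16.38269 = 20.34772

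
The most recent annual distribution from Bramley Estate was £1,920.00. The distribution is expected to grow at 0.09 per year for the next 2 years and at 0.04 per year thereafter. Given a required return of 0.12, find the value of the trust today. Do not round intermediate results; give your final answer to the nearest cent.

D_1 = 2092.80000
D_2 = 2281.15200
Terminal value at year 2: TV = D_2×(1+g_2)/(r−g_2) = 2372.39808/0.08 = 29654.97600
P_0 = D_1/(1+r)^1 + D_2/(1+r)^2 + TV/(1+r)^2
    = 1868.57143 + 1818.52041 + 23640.76531 = 27327.85714

£27327.86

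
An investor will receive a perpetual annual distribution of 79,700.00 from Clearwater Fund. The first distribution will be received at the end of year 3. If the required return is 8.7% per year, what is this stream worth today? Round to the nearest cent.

Value at end of year 2: C / r = 79,700.00 / 0.087 = 916,091.9540
Discount to today: PV = 916,091.9540 / (1 + 0.087)^2 = 916,091.9540 / 1.181569 = 775,318.20

775318.20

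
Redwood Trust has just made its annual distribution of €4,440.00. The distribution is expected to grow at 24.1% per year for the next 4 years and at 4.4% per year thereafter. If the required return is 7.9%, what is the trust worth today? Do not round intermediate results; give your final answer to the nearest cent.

D_1 = 5510.04000
D_2 = 6837.95964
D_3 = 8485.90791
D_4 = 10531.01172
Terminal value at year 4: TV = D_4×(1+g_2)/(r−g_2) = 10994.37624/0.035 = 314125.03532
P_0 = D_1/(1+r)^1 + D_2/(1+r)^2 + D_3/(1+r)^3 + D_4/(1+r)^4 + TV/(1+r)^4
    = 5106.61724 + 5873.31973 + 6755.13419 + 7769.34340 + 231748.41454 = 257252.82910

€257252.83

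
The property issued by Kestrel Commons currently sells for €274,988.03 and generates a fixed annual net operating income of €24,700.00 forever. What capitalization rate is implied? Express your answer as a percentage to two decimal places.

P = C/r ⇒ r = C/P = €24,700.00/€274,988.03 = 0.089822

8.98%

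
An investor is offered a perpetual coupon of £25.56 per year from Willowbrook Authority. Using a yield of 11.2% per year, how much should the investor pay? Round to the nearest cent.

Level perpetuity: PV = C / r = £25.56 / 0.112 = £228.21

£228.21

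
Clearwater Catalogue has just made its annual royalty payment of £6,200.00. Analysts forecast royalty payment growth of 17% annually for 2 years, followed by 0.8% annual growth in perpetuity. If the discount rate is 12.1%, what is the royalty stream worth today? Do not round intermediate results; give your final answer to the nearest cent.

D_1 = 7254.00000
D_2 = 8487.18000
Terminal value at year 2: TV = D_2×(1+g_2)/(r−g_2) = 8555.07744/0.113 = 75708.64991
P_0 = D_1/(1+r)^1 + D_2/(1+r)^2 + TV/(1+r)^2
    = 6471.00803 + 6753.86208 + 60246.84051 = 73471.71062

£73471.71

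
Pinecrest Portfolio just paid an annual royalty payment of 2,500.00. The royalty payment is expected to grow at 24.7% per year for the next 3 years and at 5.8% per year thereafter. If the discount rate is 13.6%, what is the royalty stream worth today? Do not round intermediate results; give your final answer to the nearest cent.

53916.88

D_1 = 3117.50000
D_2 = 3887.52250
D_3 = 4847.74056
Terminal value at year 3: TV = D_3×(1+g_2)/(r−g_2) = 5128.90951/0.078 = 65755.25013
P_0 = D_1/(1+r)^1 + D_2/(1+r)^2 + D_3/(1+r)^3 + TV/(1+r)^3
    = 2744.27817 + 3012.42507 + 3306.77294 + 44853.40731 = 53916.88348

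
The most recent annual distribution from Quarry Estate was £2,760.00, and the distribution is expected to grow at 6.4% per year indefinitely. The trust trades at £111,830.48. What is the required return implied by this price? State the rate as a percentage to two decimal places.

9.03%

D₁ = £2,760.00 × 1.064 = £2,936.6400
P = D₁/(r − g) ⇒ r = D₁/P + g = £2,936.6400/£111,830.48 + 0.064 = 0.026260 + 0.064 = 0.090260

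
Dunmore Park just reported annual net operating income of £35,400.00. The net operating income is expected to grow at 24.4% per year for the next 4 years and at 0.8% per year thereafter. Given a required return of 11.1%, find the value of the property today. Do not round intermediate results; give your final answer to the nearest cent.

D_1 = 44037.60000
D_2 = 54782.77440
D_3 = 68149.77135
D_4 = 84778.31556
Terminal value at year 4: TV = D_4×(1+g_2)/(r−g_2) = 85456.54209/0.103 = 829675.16591
P_0 = D_1/(1+r)^1 + D_2/(1+r)^2 + D_3/(1+r)^3 + D_4/(1+r)^4 + TV/(1+r)^4
    = 39637.80378 + 44382.92340 + 49696.09065 + 55645.30763 + 544567.67075 = 733929.79621

£733929.80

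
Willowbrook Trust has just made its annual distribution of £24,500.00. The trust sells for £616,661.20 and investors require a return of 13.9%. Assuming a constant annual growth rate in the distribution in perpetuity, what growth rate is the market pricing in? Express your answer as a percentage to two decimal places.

P = D₀(1+g)/(r−g) ⇒ P(r−g) = D₀(1+g) ⇒ g(P+D₀) = P·r − D₀
g = (P·r − D₀)/(P + D₀) = (£616,661.20×0.139 − £24,500.00) / (£616,661.20 + £24,500.00) = 0.095477

9.55%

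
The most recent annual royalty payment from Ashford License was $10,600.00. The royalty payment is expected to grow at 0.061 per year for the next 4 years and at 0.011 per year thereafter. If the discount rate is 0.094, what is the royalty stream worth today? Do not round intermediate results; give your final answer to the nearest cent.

D_1 = 11246.60000
D_2 = 11932.64260
D_3 = 12660.53380
D_4 = 13432.82636
Terminal value at year 4: TV = D_4×(1+g_2)/(r−g_2) = 13580.58745/0.083 = 163621.53555
P_0 = D_1/(1+r)^1 + D_2/(1+r)^2 + D_3/(1+r)^3 + D_4/(1+r)^4 + TV/(1+r)^4
    = 10280.25594 + 9970.15681 + 9669.41168 + 9377.73839 + 114227.63262 = 153525.19544

$153525.20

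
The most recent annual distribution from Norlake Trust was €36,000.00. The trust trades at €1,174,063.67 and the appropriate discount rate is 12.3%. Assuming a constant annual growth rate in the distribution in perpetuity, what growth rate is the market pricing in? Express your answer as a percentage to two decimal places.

8.96%

P = D₀(1+g)/(r−g) ⇒ P(r−g) = D₀(1+g) ⇒ g(P+D₀) = P·r − D₀
g = (P·r − D₀)/(P + D₀) = (€1,174,063.67×0.123 − €36,000.00) / (€1,174,063.67 + €36,000.00) = 0.089590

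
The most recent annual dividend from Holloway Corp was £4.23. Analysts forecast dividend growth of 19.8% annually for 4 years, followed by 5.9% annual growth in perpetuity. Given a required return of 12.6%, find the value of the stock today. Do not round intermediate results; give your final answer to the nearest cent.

£105.47

D_1 = 5.06754
D_2 = 6.07091
D_3 = 7.27295
D_4 = 8.71300
Terminal value at year 4: TV = D_4×(1+g_2)/(r−g_2) = 9.22707/0.067 = 137.71739
P_0 = D_1/(1+r)^1 + D_2/(1+r)^2 + D_3/(1+r)^3 + D_4/(1+r)^4 + TV/(1+r)^4
    = 4.50048 + 4.78825 + 5.09443 + 5.42018 + 85.67128 = 105.47463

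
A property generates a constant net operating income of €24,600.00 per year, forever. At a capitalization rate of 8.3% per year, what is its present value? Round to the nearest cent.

Level perpetuity: PV = C / r = €24,600.00 / 0.083 = €296,385.54

€296385.54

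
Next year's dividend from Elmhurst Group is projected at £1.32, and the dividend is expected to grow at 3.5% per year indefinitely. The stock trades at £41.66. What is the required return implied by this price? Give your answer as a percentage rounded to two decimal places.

6.67%

P = D₁/(r − g) ⇒ r = D₁/P + g = £1.3200/£41.66 + 0.035 = 0.031685 + 0.035 = 0.066685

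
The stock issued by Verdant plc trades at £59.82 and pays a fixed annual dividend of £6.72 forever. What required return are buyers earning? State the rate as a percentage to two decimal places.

P = C/r ⇒ r = C/P = £6.72/£59.82 = 0.112337

11.23%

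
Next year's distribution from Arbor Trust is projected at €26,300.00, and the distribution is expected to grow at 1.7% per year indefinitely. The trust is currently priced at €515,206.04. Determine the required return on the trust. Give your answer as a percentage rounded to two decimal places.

P = D₁/(r − g) ⇒ r = D₁/P + g = €26,300.0000/€515,206.04 + 0.017 = 0.051048 + 0.017 = 0.068048

6.80%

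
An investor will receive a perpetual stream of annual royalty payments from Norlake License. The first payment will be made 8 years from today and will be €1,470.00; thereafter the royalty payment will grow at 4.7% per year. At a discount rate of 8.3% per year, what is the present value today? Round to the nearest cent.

Value at end of year 7: C₁ / (r − g) = €1,470.00 / (0.083 − 0.047) = €40,833.3333
Discount to today: PV = €40,833.3333 / (1 + 0.083)^7 = €40,833.3333 / 1.747428 = €23,367.68

€23367.68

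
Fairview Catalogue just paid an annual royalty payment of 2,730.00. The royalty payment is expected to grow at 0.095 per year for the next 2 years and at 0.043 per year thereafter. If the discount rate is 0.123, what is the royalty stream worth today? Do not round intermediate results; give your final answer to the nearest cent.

39097.13

D_1 = 2989.35000
D_2 = 3273.33825
Terminal value at year 2: TV = D_2×(1+g_2)/(r−g_2) = 3414.09179/0.08 = 42676.14743
P_0 = D_1/(1+r)^1 + D_2/(1+r)^2 + TV/(1+r)^2
    = 2661.93232 + 2595.56179 + 33839.63689 = 39097.13101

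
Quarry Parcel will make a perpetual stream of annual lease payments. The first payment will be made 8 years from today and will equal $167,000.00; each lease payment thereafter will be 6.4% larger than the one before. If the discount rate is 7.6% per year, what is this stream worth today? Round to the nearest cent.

Value at end of year 7: C₁ / (r − g) = $167,000.00 / (0.076 − 0.064) = $13,916,666.6667
Discount to today: PV = $13,916,666.6667 / (1 + 0.076)^7 = $13,916,666.6667 / 1.669882 = $8,333,919.97

$8333919.97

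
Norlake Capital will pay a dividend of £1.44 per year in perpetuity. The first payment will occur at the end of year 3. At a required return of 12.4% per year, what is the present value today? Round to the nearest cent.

Value at end of year 2: C / r = £1.44 / 0.124 = £11.6129
Discount to today: PV = £11.6129 / (1 + 0.124)^2 = £11.6129 / 1.263376 = £9.19

£9.19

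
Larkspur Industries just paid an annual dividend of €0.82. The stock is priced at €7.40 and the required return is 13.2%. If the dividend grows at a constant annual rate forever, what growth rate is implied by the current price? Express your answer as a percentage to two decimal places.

1.91%

P = D₀(1+g)/(r−g) ⇒ P(r−g) = D₀(1+g) ⇒ g(P+D₀) = P·r − D₀
g = (P·r − D₀)/(P + D₀) = (€7.40×0.132 − €0.82) / (€7.40 + €0.82) = 0.019075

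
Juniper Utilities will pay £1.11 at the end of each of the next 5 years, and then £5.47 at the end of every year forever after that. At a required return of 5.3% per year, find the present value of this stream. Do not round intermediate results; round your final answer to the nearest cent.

£84.49

PV of 5-year annuity: £1.11 × [1 − (1+0.053)^−5] / 0.053 = 4.76613
Perpetuity value at year 5: £5.47 / 0.053 = 103.20755
PV of perpetuity: 103.20755 / (1+0.053)^5 = 79.72042
Total PV = 4.76613 + 79.72042 = 84.48655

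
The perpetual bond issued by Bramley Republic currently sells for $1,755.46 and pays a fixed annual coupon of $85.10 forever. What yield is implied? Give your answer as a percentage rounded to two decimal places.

4.85%

P = C/r ⇒ r = C/P = $85.10/$1,755.46 = 0.048477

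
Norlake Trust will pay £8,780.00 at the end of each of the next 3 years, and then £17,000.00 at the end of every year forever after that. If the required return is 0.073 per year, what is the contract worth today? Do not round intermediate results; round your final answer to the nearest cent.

£211422.53

PV of 3-year annuity: £8,780.00 × [1 − (1+0.073)^−3] / 0.073 = 22915.78291
Perpetuity value at year 3: £17,000.00 / 0.073 = 232876.71233
PV of perpetuity: 232876.71233 / (1+0.073)^3 = 188506.74542
Total PV = 22915.78291 + 188506.74542 = 211422.52833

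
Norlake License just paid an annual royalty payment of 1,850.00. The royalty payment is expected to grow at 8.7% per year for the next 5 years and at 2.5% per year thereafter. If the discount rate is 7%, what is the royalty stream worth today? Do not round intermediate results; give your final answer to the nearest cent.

D_1 = 2010.95000
D_2 = 2185.90265
D_3 = 2376.07618
D_4 = 2582.79481
D_5 = 2807.49796
Terminal value at year 5: TV = D_5×(1+g_2)/(r−g_2) = 2877.68541/0.045 = 63948.56457
P_0 = D_1/(1+r)^1 + D_2/(1+r)^2 + D_3/(1+r)^3 + D_4/(1+r)^4 + D_5/(1+r)^5 + TV/(1+r)^5
    = 1879.39252 + 1909.25203 + 1939.58594 + 1970.40179 + 2001.70724 + 45594.44273 = 55294.78226

55294.78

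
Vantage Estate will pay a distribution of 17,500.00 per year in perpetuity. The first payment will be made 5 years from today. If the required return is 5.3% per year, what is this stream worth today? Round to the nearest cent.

268564.56

Value at end of year 4: C / r = 17,500.00 / 0.053 = 330,188.6792
Discount to today: PV = 330,188.6792 / (1 + 0.053)^4 = 330,188.6792 / 1.229457 = 268,564.56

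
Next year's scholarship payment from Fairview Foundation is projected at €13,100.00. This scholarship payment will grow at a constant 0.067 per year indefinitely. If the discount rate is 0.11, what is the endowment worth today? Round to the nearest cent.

Growing perpetuity: P = D₁ / (r − g) = €13,100.0000 / (0.11 − 0.067) = €304,651.16

€304651.16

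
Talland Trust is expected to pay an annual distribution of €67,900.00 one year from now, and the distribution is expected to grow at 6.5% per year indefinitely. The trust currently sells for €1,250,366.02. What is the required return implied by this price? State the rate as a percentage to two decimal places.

P = D₁/(r − g) ⇒ r = D₁/P + g = €67,900.0000/€1,250,366.02 + 0.065 = 0.054304 + 0.065 = 0.119304

11.93%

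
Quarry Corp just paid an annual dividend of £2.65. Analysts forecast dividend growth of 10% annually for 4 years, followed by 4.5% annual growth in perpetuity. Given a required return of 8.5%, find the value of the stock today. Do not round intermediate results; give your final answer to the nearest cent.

£84.11

D_1 = 2.91500
D_2 = 3.20650
D_3 = 3.52715
D_4 = 3.87987
Terminal value at year 4: TV = D_4×(1+g_2)/(r−g_2) = 4.05446/0.04 = 101.36147
P_0 = D_1/(1+r)^1 + D_2/(1+r)^2 + D_3/(1+r)^3 + D_4/(1+r)^4 + TV/(1+r)^4
    = 2.68664 + 2.72378 + 2.76143 + 2.79961 + 73.13983 = 84.11129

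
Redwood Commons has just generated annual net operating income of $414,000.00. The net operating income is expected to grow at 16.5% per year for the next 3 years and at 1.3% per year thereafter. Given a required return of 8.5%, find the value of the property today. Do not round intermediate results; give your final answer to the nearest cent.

$8644828.70

D_1 = 482310.00000
D_2 = 561891.15000
D_3 = 654603.18975
Terminal value at year 3: TV = D_3×(1+g_2)/(r−g_2) = 663113.03122/0.072 = 9209903.21134
P_0 = D_1/(1+r)^1 + D_2/(1+r)^2 + D_3/(1+r)^3 + TV/(1+r)^3
    = 444525.34562 + 477301.40797 + 512494.13851 + 7210507.80992 = 8644828.70203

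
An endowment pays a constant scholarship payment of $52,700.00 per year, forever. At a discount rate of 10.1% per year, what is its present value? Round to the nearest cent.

$521782.18

Level perpetuity: PV = C / r = $52,700.00 / 0.101 = $521,782.18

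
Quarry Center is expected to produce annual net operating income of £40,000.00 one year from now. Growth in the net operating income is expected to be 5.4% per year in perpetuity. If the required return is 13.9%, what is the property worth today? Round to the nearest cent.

£470588.24

Growing perpetuity: P = D₁ / (r − g) = £40,000.0000 / (0.139 − 0.054) = £470,588.24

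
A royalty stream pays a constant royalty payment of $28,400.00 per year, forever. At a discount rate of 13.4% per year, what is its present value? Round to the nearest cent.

Level perpetuity: PV = C / r = $28,400.00 / 0.134 = $211,940.30

$211940.30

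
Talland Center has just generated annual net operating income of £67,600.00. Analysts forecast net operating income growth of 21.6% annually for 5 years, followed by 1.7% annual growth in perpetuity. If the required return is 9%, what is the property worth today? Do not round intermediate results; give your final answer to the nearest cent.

D_1 = 82201.60000
D_2 = 99957.14560
D_3 = 121547.88905
D_4 = 147802.23308
D_5 = 179727.51543
Terminal value at year 5: TV = D_5×(1+g_2)/(r−g_2) = 182782.88319/0.073 = 2503875.11223
P_0 = D_1/(1+r)^1 + D_2/(1+r)^2 + D_3/(1+r)^3 + D_4/(1+r)^4 + D_5/(1+r)^5 + TV/(1+r)^5
    = 75414.31193 + 84131.92964 + 93857.27196 + 104706.82817 + 116810.55326 + 1627347.02281 = 2102267.91776

£2102267.92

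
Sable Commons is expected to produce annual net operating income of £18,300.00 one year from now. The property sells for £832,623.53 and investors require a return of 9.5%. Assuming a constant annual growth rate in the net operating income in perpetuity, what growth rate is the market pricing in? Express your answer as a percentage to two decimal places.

7.30%

P = D₁/(r−g) ⇒ g = r − D₁/P = 0.095 − £18,300.00/£832,623.53 = 0.073021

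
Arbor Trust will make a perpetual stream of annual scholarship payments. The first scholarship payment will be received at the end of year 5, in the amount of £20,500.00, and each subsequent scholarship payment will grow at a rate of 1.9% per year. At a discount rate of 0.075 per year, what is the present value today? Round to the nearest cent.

Value at end of year 4: C₁ / (r − g) = £20,500.00 / (0.075 − 0.019) = £366,071.4286
Discount to today: PV = £366,071.4286 / (1 + 0.075)^4 = £366,071.4286 / 1.335469 = £274,114.48

£274114.48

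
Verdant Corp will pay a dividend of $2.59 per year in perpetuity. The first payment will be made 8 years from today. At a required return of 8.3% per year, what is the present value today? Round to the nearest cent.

$17.86

Value at end of year 7: C / r = $2.59 / 0.083 = $31.2048
Discount to today: PV = $31.2048 / (1 + 0.083)^7 = $31.2048 / 1.747428 = $17.86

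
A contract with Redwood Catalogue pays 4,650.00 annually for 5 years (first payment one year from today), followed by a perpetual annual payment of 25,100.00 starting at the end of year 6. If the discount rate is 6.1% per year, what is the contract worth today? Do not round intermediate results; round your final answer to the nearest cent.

PV of 5-year annuity: 4,650.00 × [1 − (1+0.061)^−5] / 0.061 = 19534.32038
Perpetuity value at year 5: 25,100.00 / 0.061 = 411475.40984
PV of perpetuity: 411475.40984 / (1+0.061)^5 = 306032.08910
Total PV = 19534.32038 + 306032.08910 = 325566.40947

325566.41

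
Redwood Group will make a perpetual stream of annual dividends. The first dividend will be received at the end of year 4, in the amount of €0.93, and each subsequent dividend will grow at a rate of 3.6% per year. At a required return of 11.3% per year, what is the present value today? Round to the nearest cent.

Value at end of year 3: C₁ / (r − g) = €0.93 / (0.113 − 0.036) = €12.0779
Discount to today: PV = €12.0779 / (1 + 0.113)^3 = €12.0779 / 1.378750 = €8.76

€8.76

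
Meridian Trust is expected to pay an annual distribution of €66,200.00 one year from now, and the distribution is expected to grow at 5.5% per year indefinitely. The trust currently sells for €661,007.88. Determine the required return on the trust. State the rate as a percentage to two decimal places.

P = D₁/(r − g) ⇒ r = D₁/P + g = €66,200.0000/€661,007.88 + 0.055 = 0.100150 + 0.055 = 0.155150

15.52%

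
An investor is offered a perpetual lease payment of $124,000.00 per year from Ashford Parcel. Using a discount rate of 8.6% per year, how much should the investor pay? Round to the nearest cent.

$1441860.47

Level perpetuity: PV = C / r = $124,000.00 / 0.086 = $1,441,860.47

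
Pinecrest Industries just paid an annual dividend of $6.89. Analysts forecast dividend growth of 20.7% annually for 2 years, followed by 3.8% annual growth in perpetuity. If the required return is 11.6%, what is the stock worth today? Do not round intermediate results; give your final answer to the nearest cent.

D_1 = 8.31623
D_2 = 10.03769
Terminal value at year 2: TV = D_2×(1+g_2)/(r−g_2) = 10.41912/0.078 = 133.57848
P_0 = D_1/(1+r)^1 + D_2/(1+r)^2 + TV/(1+r)^2
    = 7.45182 + 8.05945 + 107.25267 = 122.76394

$122.76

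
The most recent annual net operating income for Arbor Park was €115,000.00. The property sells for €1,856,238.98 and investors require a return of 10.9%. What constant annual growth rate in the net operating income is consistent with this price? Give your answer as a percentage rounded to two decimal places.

4.43%

P = D₀(1+g)/(r−g) ⇒ P(r−g) = D₀(1+g) ⇒ g(P+D₀) = P·r − D₀
g = (P·r − D₀)/(P + D₀) = (€1,856,238.98×0.109 − €115,000.00) / (€1,856,238.98 + €115,000.00) = 0.044302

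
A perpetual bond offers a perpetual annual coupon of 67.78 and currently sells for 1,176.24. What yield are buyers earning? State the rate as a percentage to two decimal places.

P = C/r ⇒ r = C/P = 67.78/1,176.24 = 0.057624

5.76%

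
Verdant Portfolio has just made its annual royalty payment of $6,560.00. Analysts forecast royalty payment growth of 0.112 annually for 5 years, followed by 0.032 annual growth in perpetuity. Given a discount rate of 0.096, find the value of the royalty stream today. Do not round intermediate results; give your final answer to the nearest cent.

D_1 = 7294.72000
D_2 = 8111.72864
D_3 = 9020.24225
D_4 = 10030.50938
D_5 = 11153.92643
Terminal value at year 5: TV = D_5×(1+g_2)/(r−g_2) = 11510.85208/0.064 = 179857.06368
P_0 = D_1/(1+r)^1 + D_2/(1+r)^2 + D_3/(1+r)^3 + D_4/(1+r)^4 + D_5/(1+r)^5 + TV/(1+r)^5
    = 6655.76642 + 6752.93090 + 6851.51383 + 6951.53593 + 7053.01821 + 113729.91856 = 147994.68385

$147994.68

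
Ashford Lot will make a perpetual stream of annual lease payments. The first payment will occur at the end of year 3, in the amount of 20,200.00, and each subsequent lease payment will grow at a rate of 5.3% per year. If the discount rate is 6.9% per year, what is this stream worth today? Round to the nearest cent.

Value at end of year 2: C₁ / (r − g) = 20,200.00 / (0.069 − 0.053) = 1,262,500.0000
Discount to today: PV = 1,262,500.0000 / (1 + 0.069)^2 = 1,262,500.0000 / 1.142761 = 1,104,780.44

1104780.44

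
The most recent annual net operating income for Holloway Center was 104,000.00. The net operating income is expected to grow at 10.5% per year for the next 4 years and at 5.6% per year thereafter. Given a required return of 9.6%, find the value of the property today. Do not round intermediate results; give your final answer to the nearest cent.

D_1 = 114920.00000
D_2 = 126986.60000
D_3 = 140320.19300
D_4 = 155053.81327
Terminal value at year 4: TV = D_4×(1+g_2)/(r−g_2) = 163736.82681/0.04 = 4093420.67020
P_0 = D_1/(1+r)^1 + D_2/(1+r)^2 + D_3/(1+r)^3 + D_4/(1+r)^4 + TV/(1+r)^4
    = 104854.01460 + 105715.04209 + 106583.14006 + 107458.36658 + 2836900.87769 = 3261511.44102

3261511.44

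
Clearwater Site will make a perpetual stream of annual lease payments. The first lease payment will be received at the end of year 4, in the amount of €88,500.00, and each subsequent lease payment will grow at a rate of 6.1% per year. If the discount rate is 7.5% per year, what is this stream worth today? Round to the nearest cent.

€5088500.74

Value at end of year 3: C₁ / (r − g) = €88,500.00 / (0.075 − 0.061) = €6,321,428.5714
Discount to today: PV = €6,321,428.5714 / (1 + 0.075)^3 = €6,321,428.5714 / 1.242297 = €5,088,500.74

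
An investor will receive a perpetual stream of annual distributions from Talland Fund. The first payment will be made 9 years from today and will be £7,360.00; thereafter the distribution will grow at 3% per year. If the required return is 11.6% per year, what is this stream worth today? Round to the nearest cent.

£35568.52

Value at end of year 8: C₁ / (r − g) = £7,360.00 / (0.116 − 0.03) = £85,581.3953
Discount to today: PV = £85,581.3953 / (1 + 0.116)^8 = £85,581.3953 / 2.406099 = £35,568.52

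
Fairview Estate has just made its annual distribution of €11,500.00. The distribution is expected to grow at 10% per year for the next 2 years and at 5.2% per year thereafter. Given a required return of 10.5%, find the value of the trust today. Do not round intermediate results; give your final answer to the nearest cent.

€249047.21

D_1 = 12650.00000
D_2 = 13915.00000
Terminal value at year 2: TV = D_2×(1+g_2)/(r−g_2) = 14638.58000/0.053 = 276199.62264
P_0 = D_1/(1+r)^1 + D_2/(1+r)^2 + TV/(1+r)^2
    = 11447.96380 + 11396.16306 + 226203.08564 = 249047.21250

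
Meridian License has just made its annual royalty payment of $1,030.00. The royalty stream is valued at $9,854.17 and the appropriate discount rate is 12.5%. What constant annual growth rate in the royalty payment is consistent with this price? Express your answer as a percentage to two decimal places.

P = D₀(1+g)/(r−g) ⇒ P(r−g) = D₀(1+g) ⇒ g(P+D₀) = P·r − D₀
g = (P·r − D₀)/(P + D₀) = ($9,854.17×0.125 − $1,030.00) / ($9,854.17 + $1,030.00) = 0.018538

1.85%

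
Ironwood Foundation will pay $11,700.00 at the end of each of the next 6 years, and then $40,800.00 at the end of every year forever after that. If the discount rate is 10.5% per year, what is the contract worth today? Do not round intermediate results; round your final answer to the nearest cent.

$263669.01

PV of 6-year annuity: $11,700.00 × [1 − (1+0.105)^−6] / 0.105 = 50218.49884
Perpetuity value at year 6: $40,800.00 / 0.105 = 388571.42857
PV of perpetuity: 388571.42857 / (1+0.105)^6 = 213450.50955
Total PV = 50218.49884 + 213450.50955 = 263669.00839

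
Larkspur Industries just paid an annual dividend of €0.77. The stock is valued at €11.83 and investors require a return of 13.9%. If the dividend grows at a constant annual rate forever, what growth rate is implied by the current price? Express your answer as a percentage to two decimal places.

P = D₀(1+g)/(r−g) ⇒ P(r−g) = D₀(1+g) ⇒ g(P+D₀) = P·r − D₀
g = (P·r − D₀)/(P + D₀) = (€11.83×0.139 − €0.77) / (€11.83 + €0.77) = 0.069394

6.94%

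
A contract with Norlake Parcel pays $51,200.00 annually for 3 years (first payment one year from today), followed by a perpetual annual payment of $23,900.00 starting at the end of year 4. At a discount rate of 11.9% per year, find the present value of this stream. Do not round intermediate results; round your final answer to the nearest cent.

PV of 3-year annuity: $51,200.00 × [1 − (1+0.119)^−3] / 0.119 = 123185.38791
Perpetuity value at year 3: $23,900.00 / 0.119 = 200840.33613
PV of perpetuity: 200840.33613 / (1+0.119)^3 = 143337.78201
Total PV = 123185.38791 + 143337.78201 = 266523.16992

$266523.17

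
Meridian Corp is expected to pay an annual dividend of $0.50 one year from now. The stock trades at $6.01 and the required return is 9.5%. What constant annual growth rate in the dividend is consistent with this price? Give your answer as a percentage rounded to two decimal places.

P = D₁/(r−g) ⇒ g = r − D₁/P = 0.095 − $0.50/$6.01 = 0.011805

1.18%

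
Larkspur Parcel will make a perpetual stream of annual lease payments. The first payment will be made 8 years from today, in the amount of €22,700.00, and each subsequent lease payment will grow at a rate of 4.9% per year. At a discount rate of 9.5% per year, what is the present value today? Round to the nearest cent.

€261438.29

Value at end of year 7: C₁ / (r − g) = €22,700.00 / (0.095 − 0.049) = €493,478.2609
Discount to today: PV = €493,478.2609 / (1 + 0.095)^7 = €493,478.2609 / 1.887552 = €261,438.29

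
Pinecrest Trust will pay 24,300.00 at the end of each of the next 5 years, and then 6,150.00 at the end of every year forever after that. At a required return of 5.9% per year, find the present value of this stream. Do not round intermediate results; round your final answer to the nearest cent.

180900.13

PV of 5-year annuity: 24,300.00 × [1 − (1+0.059)^−5] / 0.059 = 102639.50417
Perpetuity value at year 5: 6,150.00 / 0.059 = 104237.28814
PV of perpetuity: 104237.28814 / (1+0.059)^5 = 78260.62350
Total PV = 102639.50417 + 78260.62350 = 180900.12767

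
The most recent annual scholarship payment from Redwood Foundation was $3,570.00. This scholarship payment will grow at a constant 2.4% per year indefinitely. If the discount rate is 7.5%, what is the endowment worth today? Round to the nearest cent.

D₁ = D₀ × (1 + g) = $3,570.00 × 1.024 = $3,655.6800
Growing perpetuity: P = D₁ / (r − g) = $3,655.6800 / (0.075 − 0.024) = $71,680.00

$71680.00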